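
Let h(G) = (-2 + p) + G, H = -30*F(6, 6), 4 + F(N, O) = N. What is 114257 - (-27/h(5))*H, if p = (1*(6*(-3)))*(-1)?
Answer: 799259/7 ≈ 1.1418e+5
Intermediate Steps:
F(N, O) = -4 + N
p = 18 (p = (1*(-18))*(-1) = -18*(-1) = 18)
H = -60 (H = -30*(-4 + 6) = -30*2 = -60)
h(G) = 16 + G (h(G) = (-2 + 18) + G = 16 + G)
114257 - (-27/h(5))*H = 114257 - (-27/(16 + 5))*(-60) = 114257 - (-27/21)*(-60) = 114257 - (-27*1/21)*(-60) = 114257 - (-9)*(-60)/7 = 114257 - 1*540/7 = 114257 - 540/7 = 799259/7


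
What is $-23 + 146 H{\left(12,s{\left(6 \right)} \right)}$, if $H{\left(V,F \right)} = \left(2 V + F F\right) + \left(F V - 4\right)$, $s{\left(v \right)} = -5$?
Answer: $-2213$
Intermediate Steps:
$H{\left(V,F \right)} = -4 + F^{2} + 2 V + F V$ ($H{\left(V,F \right)} = \left(2 V + F^{2}\right) + \left(-4 + F V\right) = \left(F^{2} + 2 V\right) + \left(-4 + F V\right) = -4 + F^{2} + 2 V + F V$)
$-23 + 146 H{\left(12,s{\left(6 \right)} \right)} = -23 + 146 \left(-4 + \left(-5\right)^{2} + 2 \cdot 12 - 60\right) = -23 + 146 \left(-4 + 25 + 24 - 60\right) = -23 + 146 \left(-15\right) = -23 - 2190 = -2213$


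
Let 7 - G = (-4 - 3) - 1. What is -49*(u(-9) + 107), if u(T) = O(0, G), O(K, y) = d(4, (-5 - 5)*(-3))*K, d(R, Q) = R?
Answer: -5243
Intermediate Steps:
G = 15 (G = 7 - ((-4 - 3) - 1) = 7 - (-7 - 1) = 7 - 1*(-8) = 7 + 8 = 15)
O(K, y) = 4*K
u(T) = 0 (u(T) = 4*0 = 0)
-49*(u(-9) + 107) = -49*(0 + 107) = -49*107 = -5243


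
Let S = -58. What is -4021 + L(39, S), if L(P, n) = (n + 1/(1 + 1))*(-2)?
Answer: -3906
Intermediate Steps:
L(P, n) = -1 - 2*n (L(P, n) = (n + 1/2)*(-2) = (n + ½)*(-2) = (½ + n)*(-2) = -1 - 2*n)
-4021 + L(39, S) = -4021 + (-1 - 2*(-58)) = -4021 + (-1 + 116) = -4021 + 115 = -3906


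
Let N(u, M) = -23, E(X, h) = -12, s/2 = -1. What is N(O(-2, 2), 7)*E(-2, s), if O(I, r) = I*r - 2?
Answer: 276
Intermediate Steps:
s = -2 (s = 2*(-1) = -2)
O(I, r) = -2 + I*r
N(O(-2, 2), 7)*E(-2, s) = -23*(-12) = 276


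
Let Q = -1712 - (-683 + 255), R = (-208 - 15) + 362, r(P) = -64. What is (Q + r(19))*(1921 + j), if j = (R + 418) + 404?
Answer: -3884936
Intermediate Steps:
R = 139 (R = -223 + 362 = 139)
Q = -1284 (Q = -1712 - 1*(-428) = -1712 + 428 = -1284)
j = 961 (j = (139 + 418) + 404 = 557 + 404 = 961)
(Q + r(19))*(1921 + j) = (-1284 - 64)*(1921 + 961) = -1348*2882 = -3884936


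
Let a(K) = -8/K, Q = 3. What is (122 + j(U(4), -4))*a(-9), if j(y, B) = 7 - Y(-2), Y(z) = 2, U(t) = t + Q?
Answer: 1016/9 ≈ 112.89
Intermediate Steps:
U(t) = 3 + t (U(t) = t + 3 = 3 + t)
j(y, B) = 5 (j(y, B) = 7 - 1*2 = 7 - 2 = 5)
(122 + j(U(4), -4))*a(-9) = (122 + 5)*(-8/(-9)) = 127*(-8*(-1/9)) = 127*(8/9) = 1016/9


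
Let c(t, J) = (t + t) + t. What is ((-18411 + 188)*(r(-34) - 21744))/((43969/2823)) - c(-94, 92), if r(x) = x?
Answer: 1120349573820/43969 ≈ 2.5480e+7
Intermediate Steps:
c(t, J) = 3*t (c(t, J) = 2*t + t = 3*t)
((-18411 + 188)*(r(-34) - 21744))/((43969/2823)) - c(-94, 92) = ((-18411 + 188)*(-34 - 21744))/((43969/2823)) - 3*(-94) = (-18223*(-21778))/((43969*(1/2823))) - 1*(-282) = 396860494/(43969/2823) + 282 = 396860494*(2823/43969) + 282 = 1120337174562/43969 + 282 = 1120349573820/43969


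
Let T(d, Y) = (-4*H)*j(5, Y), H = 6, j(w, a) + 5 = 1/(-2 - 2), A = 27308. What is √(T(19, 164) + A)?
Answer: √27434 ≈ 165.63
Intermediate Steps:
j(w, a) = -21/4 (j(w, a) = -5 + 1/(-2 - 2) = -5 + 1/(-4) = -5 - ¼ = -21/4)
T(d, Y) = 126 (T(d, Y) = -4*6*(-21/4) = -24*(-21/4) = 126)
√(T(19, 164) + A) = √(126 + 27308) = √27434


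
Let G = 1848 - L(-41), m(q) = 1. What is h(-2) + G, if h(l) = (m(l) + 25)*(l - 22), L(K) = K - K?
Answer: 1224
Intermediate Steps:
L(K) = 0
h(l) = -572 + 26*l (h(l) = (1 + 25)*(l - 22) = 26*(-22 + l) = -572 + 26*l)
G = 1848 (G = 1848 - 1*0 = 1848 + 0 = 1848)
h(-2) + G = (-572 + 26*(-2)) + 1848 = (-572 - 52) + 1848 = -624 + 1848 = 1224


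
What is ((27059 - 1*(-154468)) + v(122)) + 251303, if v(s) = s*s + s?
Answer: 447836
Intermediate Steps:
v(s) = s + s**2 (v(s) = s**2 + s = s + s**2)
((27059 - 1*(-154468)) + v(122)) + 251303 = ((27059 - 1*(-154468)) + 122*(1 + 122)) + 251303 = ((27059 + 154468) + 122*123) + 251303 = (181527 + 15006) + 251303 = 196533 + 251303 = 447836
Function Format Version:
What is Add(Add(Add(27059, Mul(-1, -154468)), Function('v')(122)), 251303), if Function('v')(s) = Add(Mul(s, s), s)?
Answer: 447836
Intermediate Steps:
Function('v')(s) = Add(s, Pow(s, 2)) (Function('v')(s) = Add(Pow(s, 2), s) = Add(s, Pow(s, 2)))
Add(Add(Add(27059, Mul(-1, -154468)), Function('v')(122)), 251303) = Add(Add(Add(27059, Mul(-1, -154468)), Mul(122, Add(1, 122))), 251303) = Add(Add(Add(27059, 154468), Mul(122, 123)), 251303) = Add(Add(181527, 15006), 251303) = Add(196533, 251303) = 447836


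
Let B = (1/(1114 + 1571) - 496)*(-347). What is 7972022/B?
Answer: 21404879070/462120373 ≈ 46.319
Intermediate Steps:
B = 462120373/2685 (B = (1/2685 - 496)*(-347) = -1331759/2685*(-347) = 462120373/2685 ≈ 1.7211e+5)
7972022/B = 7972022/(462120373/2685) = 7972022*(2685/462120373) = 21404879070/462120373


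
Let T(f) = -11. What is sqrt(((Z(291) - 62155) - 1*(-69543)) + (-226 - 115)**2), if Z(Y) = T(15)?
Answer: sqrt(123658) ≈ 351.65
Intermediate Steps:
Z(Y) = -11
sqrt(((Z(291) - 62155) - 1*(-69543)) + (-226 - 115)**2) = sqrt(((-11 - 62155) - 1*(-69543)) + (-226 - 115)**2) = sqrt((-62166 + 69543) + (-341)**2) = sqrt(7377 + 116281) = sqrt(123658)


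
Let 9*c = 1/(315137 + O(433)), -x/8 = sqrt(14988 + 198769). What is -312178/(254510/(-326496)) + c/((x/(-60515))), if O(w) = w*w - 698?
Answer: 50962434144/127255 + 8645*sqrt(213757)/1103560698816 ≈ 4.0048e+5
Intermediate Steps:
x = -8*sqrt(213757) (x = -8*sqrt(14988 + 198769) = -8*sqrt(213757) ≈ -3698.7)
O(w) = -698 + w**2 (O(w) = w**2 - 698 = -698 + w**2)
c = 1/4517352 (c = 1/(9*(315137 + (-698 + 433**2))) = 1/(9*(315137 + (-698 + 187489))) = 1/(9*(315137 + 186791)) = (1/9)/501928 = (1/9)*(1/501928) = 1/4517352 ≈ 2.2137e-7)
-312178/(254510/(-326496)) + c/((x/(-60515))) = -312178/(254510/(-326496)) + 1/(4517352*((-8*sqrt(213757)/(-60515)))) = -312178/(254510*(-1/326496)) + 1/(4517352*((-8*sqrt(213757)*(-1/60515)))) = -312178/(-127255/163248) + 1/(4517352*((8*sqrt(213757)/60515))) = -312178*(-163248/127255) + (60515*sqrt(213757)/1710056)/4517352 = 50962434144/127255 + 8645*sqrt(213757)/1103560698816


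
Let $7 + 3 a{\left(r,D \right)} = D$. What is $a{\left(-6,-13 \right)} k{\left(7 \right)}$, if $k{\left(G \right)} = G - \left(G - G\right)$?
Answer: $- \frac{140}{3} \approx -46.667$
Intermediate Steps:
$k{\left(G \right)} = G$ ($k{\left(G \right)} = G - 0 = G + 0 = G$)
$a{\left(r,D \right)} = - \frac{7}{3} + \frac{D}{3}$
$a{\left(-6,-13 \right)} k{\left(7 \right)} = \left(- \frac{7}{3} + \frac{1}{3} \left(-13\right)\right) 7 = \left(- \frac{7}{3} - \frac{13}{3}\right) 7 = \left(- \frac{20}{3}\right) 7 = - \frac{140}{3}$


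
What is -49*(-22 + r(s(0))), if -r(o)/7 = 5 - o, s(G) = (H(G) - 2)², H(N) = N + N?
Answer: 1421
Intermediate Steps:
H(N) = 2*N
s(G) = (-2 + 2*G)² (s(G) = (2*G - 2)² = (-2 + 2*G)²)
r(o) = -35 + 7*o (r(o) = -7*(5 - o) = -35 + 7*o)
-49*(-22 + r(s(0))) = -49*(-22 + (-35 + 7*(4*(-1 + 0)²))) = -49*(-22 + (-35 + 7*(4*(-1)²))) = -49*(-22 + (-35 + 7*(4*1))) = -49*(-22 + (-35 + 7*4)) = -49*(-22 + (-35 + 28)) = -49*(-22 - 7) = -49*(-29) = 1421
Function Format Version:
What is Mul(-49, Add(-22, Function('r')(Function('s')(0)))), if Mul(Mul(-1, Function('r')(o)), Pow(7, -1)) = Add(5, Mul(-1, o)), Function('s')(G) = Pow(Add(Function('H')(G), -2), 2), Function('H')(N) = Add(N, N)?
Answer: 1421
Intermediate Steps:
Function('H')(N) = Mul(2, N)
Function('s')(G) = Pow(Add(-2, Mul(2, G)), 2) (Function('s')(G) = Pow(Add(Mul(2, G), -2), 2) = Pow(Add(-2, Mul(2, G)), 2))
Function('r')(o) = Add(-35, Mul(7, o)) (Function('r')(o) = Mul(-7, Add(5, Mul(-1, o))) = Add(-35, Mul(7, o)))
Mul(-49, Add(-22, Function('r')(Function('s')(0)))) = Mul(-49, Add(-22, Add(-35, Mul(7, Mul(4, Pow(Add(-1, 0), 2)))))) = Mul(-49, Add(-22, Add(-35, Mul(7, Mul(4, Pow(-1, 2)))))) = Mul(-49, Add(-22, Add(-35, Mul(7, Mul(4, 1))))) = Mul(-49, Add(-22, Add(-35, Mul(7, 4)))) = Mul(-49, Add(-22, Add(-35, 28))) = Mul(-49, Add(-22, -7)) = Mul(-49, -29) = 1421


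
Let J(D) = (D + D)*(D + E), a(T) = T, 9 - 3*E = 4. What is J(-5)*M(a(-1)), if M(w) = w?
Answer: -100/3 ≈ -33.333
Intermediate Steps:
E = 5/3 (E = 3 - 1/3*4 = 3 - 4/3 = 5/3 ≈ 1.6667)
J(D) = 2*D*(5/3 + D) (J(D) = (D + D)*(D + 5/3) = (2*D)*(5/3 + D) = 2*D*(5/3 + D))
J(-5)*M(a(-1)) = ((2/3)*(-5)*(5 + 3*(-5)))*(-1) = ((2/3)*(-5)*(5 - 15))*(-1) = ((2/3)*(-5)*(-10))*(-1) = (100/3)*(-1) = -100/3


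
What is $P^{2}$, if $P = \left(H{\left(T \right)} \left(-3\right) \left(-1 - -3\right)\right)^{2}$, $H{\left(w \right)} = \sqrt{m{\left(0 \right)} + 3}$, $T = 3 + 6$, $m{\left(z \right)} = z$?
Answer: $11664$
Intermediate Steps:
$T = 9$
$H{\left(w \right)} = \sqrt{3}$ ($H{\left(w \right)} = \sqrt{0 + 3} = \sqrt{3}$)
$P = 108$ ($P = \left(\sqrt{3} \left(-3\right) \left(-1 - -3\right)\right)^{2} = \left(- 3 \sqrt{3} \left(-1 + 3\right)\right)^{2} = \left(- 3 \sqrt{3} \cdot 2\right)^{2} = \left(- 6 \sqrt{3}\right)^{2} = 108$)
$P^{2} = 108^{2} = 11664$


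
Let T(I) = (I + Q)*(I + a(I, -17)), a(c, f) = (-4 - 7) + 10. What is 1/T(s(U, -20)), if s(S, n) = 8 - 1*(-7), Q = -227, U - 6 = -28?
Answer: -1/2968 ≈ -0.00033693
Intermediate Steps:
U = -22 (U = 6 - 28 = -22)
a(c, f) = -1 (a(c, f) = -11 + 10 = -1)
s(S, n) = 15 (s(S, n) = 8 + 7 = 15)
T(I) = (-1 + I)*(-227 + I) (T(I) = (I - 227)*(I - 1) = (-227 + I)*(-1 + I) = (-1 + I)*(-227 + I))
1/T(s(U, -20)) = 1/(227 + 15² - 228*15) = 1/(227 + 225 - 3420) = 1/(-2968) = -1/2968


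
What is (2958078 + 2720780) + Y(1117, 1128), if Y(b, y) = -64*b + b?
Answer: 5608487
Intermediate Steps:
Y(b, y) = -63*b
(2958078 + 2720780) + Y(1117, 1128) = (2958078 + 2720780) - 63*1117 = 5678858 - 70371 = 5608487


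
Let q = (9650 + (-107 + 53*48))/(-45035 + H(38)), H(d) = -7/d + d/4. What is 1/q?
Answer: -855488/229653 ≈ -3.7251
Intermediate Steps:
H(d) = -7/d + d/4 (H(d) = -7/d + d*(¼) = -7/d + d/4)
q = -229653/855488 (q = (9650 + (-107 + 53*48))/(-45035 + (-7/38 + (¼)*38)) = (9650 + (-107 + 2544))/(-45035 + (-7*1/38 + 19/2)) = (9650 + 2437)/(-45035 + (-7/38 + 19/2)) = 12087/(-45035 + 177/19) = 12087/(-855488/19) = 12087*(-19/855488) = -229653/855488 ≈ -0.26845)
1/q = 1/(-229653/855488) = -855488/229653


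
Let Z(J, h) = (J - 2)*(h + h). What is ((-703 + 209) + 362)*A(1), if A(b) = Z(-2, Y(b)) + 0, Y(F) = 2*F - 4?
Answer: -2112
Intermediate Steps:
Y(F) = -4 + 2*F
Z(J, h) = 2*h*(-2 + J) (Z(J, h) = (-2 + J)*(2*h) = 2*h*(-2 + J))
A(b) = 32 - 16*b (A(b) = 2*(-4 + 2*b)*(-2 - 2) + 0 = 2*(-4 + 2*b)*(-4) + 0 = (32 - 16*b) + 0 = 32 - 16*b)
((-703 + 209) + 362)*A(1) = ((-703 + 209) + 362)*(32 - 16*1) = (-494 + 362)*(32 - 16) = -132*16 = -2112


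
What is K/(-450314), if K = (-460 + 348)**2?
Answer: -6272/225157 ≈ -0.027856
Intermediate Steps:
K = 12544 (K = (-112)**2 = 12544)
K/(-450314) = 12544/(-450314) = 12544*(-1/450314) = -6272/225157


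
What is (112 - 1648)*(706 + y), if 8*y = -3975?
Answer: -321216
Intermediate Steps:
y = -3975/8 (y = (⅛)*(-3975) = -3975/8 ≈ -496.88)
(112 - 1648)*(706 + y) = (112 - 1648)*(706 - 3975/8) = -1536*1673/8 = -321216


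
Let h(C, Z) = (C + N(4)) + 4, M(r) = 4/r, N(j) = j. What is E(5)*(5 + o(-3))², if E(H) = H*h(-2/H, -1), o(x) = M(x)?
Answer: 4598/9 ≈ 510.89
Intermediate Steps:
o(x) = 4/x
h(C, Z) = 8 + C (h(C, Z) = (C + 4) + 4 = (4 + C) + 4 = 8 + C)
E(H) = H*(8 - 2/H)
E(5)*(5 + o(-3))² = (-2 + 8*5)*(5 + 4/(-3))² = (-2 + 40)*(5 + 4*(-⅓))² = 38*(5 - 4/3)² = 38*(11/3)² = 38*(121/9) = 4598/9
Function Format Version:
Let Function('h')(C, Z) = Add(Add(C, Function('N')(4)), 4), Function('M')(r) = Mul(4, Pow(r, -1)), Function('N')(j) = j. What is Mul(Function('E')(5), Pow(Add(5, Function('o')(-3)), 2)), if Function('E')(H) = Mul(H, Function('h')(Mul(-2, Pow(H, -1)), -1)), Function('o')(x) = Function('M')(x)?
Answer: Rational(4598, 9) ≈ 510.89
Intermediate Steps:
Function('o')(x) = Mul(4, Pow(x, -1))
Function('h')(C, Z) = Add(8, C) (Function('h')(C, Z) = Add(Add(C, 4), 4) = Add(Add(4, C), 4) = Add(8, C))
Function('E')(H) = Mul(H, Add(8, Mul(-2, Pow(H, -1))))
Mul(Function('E')(5), Pow(Add(5, Function('o')(-3)), 2)) = Mul(Add(-2, Mul(8, 5)), Pow(Add(5, Mul(4, Pow(-3, -1))), 2)) = Mul(Add(-2, 40), Pow(Add(5, Mul(4, Rational(-1, 3))), 2)) = Mul(38, Pow(Add(5, Rational(-4, 3)), 2)) = Mul(38, Pow(Rational(11, 3), 2)) = Mul(38, Rational(121, 9)) = Rational(4598, 9)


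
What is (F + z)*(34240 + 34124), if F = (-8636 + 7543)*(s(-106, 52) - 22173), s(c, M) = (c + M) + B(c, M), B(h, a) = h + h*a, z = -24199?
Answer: 2078975628504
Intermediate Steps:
B(h, a) = h + a*h
s(c, M) = M + c + c*(1 + M) (s(c, M) = (c + M) + c*(1 + M) = (M + c) + c*(1 + M) = M + c + c*(1 + M))
F = 30434585 (F = (-8636 + 7543)*((52 - 106 - 106*(1 + 52)) - 22173) = -1093*((52 - 106 - 106*53) - 22173) = -1093*((52 - 106 - 5618) - 22173) = -1093*(-5672 - 22173) = -1093*(-27845) = 30434585)
(F + z)*(34240 + 34124) = (30434585 - 24199)*(34240 + 34124) = 30410386*68364 = 2078975628504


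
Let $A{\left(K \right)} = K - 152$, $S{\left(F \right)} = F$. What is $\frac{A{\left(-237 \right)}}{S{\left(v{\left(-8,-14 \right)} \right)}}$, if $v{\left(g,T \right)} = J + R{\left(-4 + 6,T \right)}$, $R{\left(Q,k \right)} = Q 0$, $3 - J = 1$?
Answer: $- \frac{389}{2} \approx -194.5$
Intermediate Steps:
$J = 2$ ($J = 3 - 1 = 2$)
$R{\left(Q,k \right)} = 0$
$v{\left(g,T \right)} = 2$ ($v{\left(g,T \right)} = 2 + 0 = 2$)
$A{\left(K \right)} = -152 + K$ ($A{\left(K \right)} = K - 152 = -152 + K$)
$\frac{A{\left(-237 \right)}}{S{\left(v{\left(-8,-14 \right)} \right)}} = \frac{-152 - 237}{2} = \left(-389\right) \frac{1}{2} = - \frac{389}{2}$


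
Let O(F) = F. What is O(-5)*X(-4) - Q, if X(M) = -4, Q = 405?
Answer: -385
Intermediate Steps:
O(-5)*X(-4) - Q = -5*(-4) - 1*405 = 20 - 405 = -385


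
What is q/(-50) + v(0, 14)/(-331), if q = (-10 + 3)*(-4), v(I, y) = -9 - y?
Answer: -4059/8275 ≈ -0.49051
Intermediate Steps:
q = 28 (q = -7*(-4) = 28)
q/(-50) + v(0, 14)/(-331) = 28/(-50) + (-9 - 1*14)/(-331) = 28*(-1/50) + (-9 - 14)*(-1/331) = -14/25 - 23*(-1/331) = -14/25 + 23/331 = -4059/8275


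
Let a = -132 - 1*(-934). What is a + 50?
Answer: 852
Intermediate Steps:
a = 802 (a = -132 + 934 = 802)
a + 50 = 802 + 50 = 852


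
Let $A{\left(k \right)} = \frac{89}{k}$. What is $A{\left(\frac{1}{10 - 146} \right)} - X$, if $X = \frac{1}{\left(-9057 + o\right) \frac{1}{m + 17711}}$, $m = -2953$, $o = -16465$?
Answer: $- \frac{154451765}{12761} \approx -12103.0$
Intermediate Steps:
$X = - \frac{7379}{12761}$ ($X = \frac{1}{\left(-9057 - 16465\right) \frac{1}{-2953 + 17711}} = \frac{1}{\left(-25522\right) \frac{1}{14758}} = \frac{1}{- \frac{12761}{7379}} = - \frac{7379}{12761} \approx -0.57825$)
$A{\left(\frac{1}{10 - 146} \right)} - X = \frac{89}{\frac{1}{10 - 146}} - - \frac{7379}{12761} = \frac{89}{\frac{1}{-136}} + \frac{7379}{12761} = \frac{89}{- \frac{1}{136}} + \frac{7379}{12761} = 89 \left(-136\right) + \frac{7379}{12761} = -12104 + \frac{7379}{12761} = - \frac{154451765}{12761}$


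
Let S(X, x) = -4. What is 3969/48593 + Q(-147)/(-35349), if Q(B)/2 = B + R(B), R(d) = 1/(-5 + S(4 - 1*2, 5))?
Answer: 1391375893/15459425613 ≈ 0.090002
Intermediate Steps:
R(d) = -⅑ (R(d) = 1/(-5 - 4) = 1/(-9) = -⅑)
Q(B) = -2/9 + 2*B (Q(B) = 2*(B - ⅑) = 2*(-⅑ + B) = -2/9 + 2*B)
3969/48593 + Q(-147)/(-35349) = 3969/48593 + (-2/9 + 2*(-147))/(-35349) = 3969*(1/48593) + (-2/9 - 294)*(-1/35349) = 3969/48593 - 2648/9*(-1/35349) = 3969/48593 + 2648/318141 = 1391375893/15459425613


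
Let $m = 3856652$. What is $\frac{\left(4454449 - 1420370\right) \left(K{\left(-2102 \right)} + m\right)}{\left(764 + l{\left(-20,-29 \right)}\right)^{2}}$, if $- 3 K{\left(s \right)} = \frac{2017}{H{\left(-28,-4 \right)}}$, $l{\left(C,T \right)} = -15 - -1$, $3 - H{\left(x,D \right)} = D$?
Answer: $\frac{9828920159053}{472500} \approx 2.0802 \cdot 10^{7}$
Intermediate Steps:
$H{\left(x,D \right)} = 3 - D$
$l{\left(C,T \right)} = -14$ ($l{\left(C,T \right)} = -15 + 1 = -14$)
$K{\left(s \right)} = - \frac{2017}{21}$ ($K{\left(s \right)} = - \frac{2017 \frac{1}{3 - -4}}{3} = - \frac{2017 \frac{1}{3 + 4}}{3} = - \frac{2017 \cdot \frac{1}{7}}{3} = \left(- \frac{1}{3}\right) \frac{2017}{7} = - \frac{2017}{21}$)
$\frac{\left(4454449 - 1420370\right) \left(K{\left(-2102 \right)} + m\right)}{\left(764 + l{\left(-20,-29 \right)}\right)^{2}} = \frac{\left(4454449 - 1420370\right) \left(- \frac{2017}{21} + 3856652\right)}{\left(764 - 14\right)^{2}} = \frac{3034079 \cdot \frac{80987675}{21}}{750^{2}} = \frac{245723003976325}{21 \cdot 562500} = \frac{245723003976325}{21} \cdot \frac{1}{562500} = \frac{9828920159053}{472500}$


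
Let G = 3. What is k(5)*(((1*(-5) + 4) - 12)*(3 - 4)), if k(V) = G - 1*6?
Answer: -39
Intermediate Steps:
k(V) = -3 (k(V) = 3 - 1*6 = 3 - 6 = -3)
k(5)*(((1*(-5) + 4) - 12)*(3 - 4)) = -3*((1*(-5) + 4) - 12)*(3 - 4) = -3*((-5 + 4) - 12)*(-1) = -3*(-1 - 12)*(-1) = -(-39)*(-1) = -3*13 = -39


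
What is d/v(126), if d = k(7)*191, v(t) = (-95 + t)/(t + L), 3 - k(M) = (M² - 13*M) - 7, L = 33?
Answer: 1579188/31 ≈ 50942.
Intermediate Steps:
k(M) = 10 - M² + 13*M (k(M) = 3 - ((M² - 13*M) - 7) = 3 - (-7 + M² - 13*M) = 3 + (7 - M² + 13*M) = 10 - M² + 13*M)
v(t) = (-95 + t)/(33 + t) (v(t) = (-95 + t)/(t + 33) = (-95 + t)/(33 + t))
d = 9932 (d = (10 - 1*7² + 13*7)*191 = (10 - 1*49 + 91)*191 = (10 - 49 + 91)*191 = 52*191 = 9932)
d/v(126) = 9932/(((-95 + 126)/(33 + 126))) = 9932/((31/159)) = 9932/(((1/159)*31)) = 9932/(31/159) = 9932*(159/31) = 1579188/31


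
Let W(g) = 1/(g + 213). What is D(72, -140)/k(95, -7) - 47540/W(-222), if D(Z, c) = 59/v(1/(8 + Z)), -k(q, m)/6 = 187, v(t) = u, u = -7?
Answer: 3360412499/7854 ≈ 4.2786e+5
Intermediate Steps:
v(t) = -7
W(g) = 1/(213 + g)
k(q, m) = -1122 (k(q, m) = -6*187 = -1122)
D(Z, c) = -59/7 (D(Z, c) = 59/(-7) = 59*(-⅐) = -59/7)
D(72, -140)/k(95, -7) - 47540/W(-222) = -59/7/(-1122) - 47540/(1/(213 - 222)) = -59/7*(-1/1122) - 47540/(1/(-9)) = 59/7854 - 47540/(-⅑) = 59/7854 - 47540*(-9) = 59/7854 + 427860 = 3360412499/7854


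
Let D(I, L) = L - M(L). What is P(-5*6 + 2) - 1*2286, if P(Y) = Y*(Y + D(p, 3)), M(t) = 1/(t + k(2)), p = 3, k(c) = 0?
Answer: -4730/3 ≈ -1576.7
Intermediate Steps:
M(t) = 1/t (M(t) = 1/(t + 0) = 1/t)
D(I, L) = L - 1/L
P(Y) = Y*(8/3 + Y) (P(Y) = Y*(Y + (3 - 1/3)) = Y*(Y + (3 - 1*⅓)) = Y*(Y + (3 - ⅓)) = Y*(Y + 8/3) = Y*(8/3 + Y))
P(-5*6 + 2) - 1*2286 = (-5*6 + 2)*(8 + 3*(-5*6 + 2))/3 - 1*2286 = (-30 + 2)*(8 + 3*(-30 + 2))/3 - 2286 = (⅓)*(-28)*(8 + 3*(-28)) - 2286 = (⅓)*(-28)*(8 - 84) - 2286 = (⅓)*(-28)*(-76) - 2286 = 2128/3 - 2286 = -4730/3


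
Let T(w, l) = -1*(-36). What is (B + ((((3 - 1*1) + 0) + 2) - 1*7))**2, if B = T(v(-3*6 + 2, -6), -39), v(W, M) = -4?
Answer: 1089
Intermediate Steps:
T(w, l) = 36
B = 36
(B + ((((3 - 1*1) + 0) + 2) - 1*7))**2 = (36 + ((((3 - 1*1) + 0) + 2) - 1*7))**2 = (36 + ((((3 - 1) + 0) + 2) - 7))**2 = (36 + (((2 + 0) + 2) - 7))**2 = (36 + ((2 + 2) - 7))**2 = (36 + (4 - 7))**2 = (36 - 3)**2 = 33**2 = 1089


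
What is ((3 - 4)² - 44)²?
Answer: 1849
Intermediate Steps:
((3 - 4)² - 44)² = ((-1)² - 44)² = (1 - 44)² = (-43)² = 1849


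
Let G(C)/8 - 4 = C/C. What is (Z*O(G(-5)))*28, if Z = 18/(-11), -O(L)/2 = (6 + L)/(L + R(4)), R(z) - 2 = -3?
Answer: 15456/143 ≈ 108.08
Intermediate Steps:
G(C) = 40 (G(C) = 32 + 8*(C/C) = 32 + 8*1 = 32 + 8 = 40)
R(z) = -1 (R(z) = 2 - 3 = -1)
O(L) = -2*(6 + L)/(-1 + L) (O(L) = -2*(6 + L)/(L - 1) = -2*(6 + L)/(-1 + L))
Z = -18/11 (Z = 18*(-1/11) = -18/11 ≈ -1.6364)
(Z*O(G(-5)))*28 = -36*(-6 - 1*40)/(11*(-1 + 40))*28 = -36*(-6 - 40)/(11*39)*28 = -36*(-46)/(11*39)*28 = -18/11*(-92/39)*28 = (552/143)*28 = 15456/143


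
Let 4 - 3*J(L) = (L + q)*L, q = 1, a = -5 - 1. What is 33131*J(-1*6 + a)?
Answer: -4240768/3 ≈ -1.4136e+6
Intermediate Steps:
a = -6
J(L) = 4/3 - L*(1 + L)/3 (J(L) = 4/3 - (L + 1)*L/3 = 4/3 - (1 + L)*L/3 = 4/3 - L*(1 + L)/3)
33131*J(-1*6 + a) = 33131*(4/3 - (-1*6 - 6)/3 - (-1*6 - 6)²/3) = 33131*(4/3 - (-6 - 6)/3 - (-6 - 6)²/3) = 33131*(4/3 - ⅓*(-12) - ⅓*(-12)²) = 33131*(4/3 + 4 - ⅓*144) = 33131*(4/3 + 4 - 48) = 33131*(-128/3) = -4240768/3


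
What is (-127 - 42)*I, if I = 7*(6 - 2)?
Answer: -4732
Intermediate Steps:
I = 28 (I = 7*4 = 28)
(-127 - 42)*I = (-127 - 42)*28 = -169*28 = -4732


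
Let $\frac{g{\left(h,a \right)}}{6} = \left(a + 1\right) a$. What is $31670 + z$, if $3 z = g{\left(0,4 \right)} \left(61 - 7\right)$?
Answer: $33830$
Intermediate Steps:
$g{\left(h,a \right)} = 6 a \left(1 + a\right)$ ($g{\left(h,a \right)} = 6 \left(a + 1\right) a = 6 \left(1 + a\right) a = 6 a \left(1 + a\right)$)
$z = 2160$ ($z = \frac{6 \cdot 4 \left(1 + 4\right) \left(61 - 7\right)}{3} = \frac{6 \cdot 4 \cdot 5 \cdot 54}{3} = \frac{120 \cdot 54}{3} = \frac{1}{3} \cdot 6480 = 2160$)
$31670 + z = 31670 + 2160 = 33830$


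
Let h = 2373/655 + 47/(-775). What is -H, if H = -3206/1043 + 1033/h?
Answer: -15460784061/53887042 ≈ -286.91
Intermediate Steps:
h = 361658/101525 (h = 2373*(1/655) + 47*(-1/775) = 2373/655 - 47/775 = 361658/101525 ≈ 3.5623)
H = 15460784061/53887042 (H = -3206/1043 + 1033/(361658/101525) = -3206*1/1043 + 1033*(101525/361658) = -458/149 + 104875325/361658 = 15460784061/53887042 ≈ 286.91)
-H = -1*15460784061/53887042 = -15460784061/53887042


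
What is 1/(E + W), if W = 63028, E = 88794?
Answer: 1/151822 ≈ 6.5867e-6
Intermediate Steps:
1/(E + W) = 1/(88794 + 63028) = 1/151822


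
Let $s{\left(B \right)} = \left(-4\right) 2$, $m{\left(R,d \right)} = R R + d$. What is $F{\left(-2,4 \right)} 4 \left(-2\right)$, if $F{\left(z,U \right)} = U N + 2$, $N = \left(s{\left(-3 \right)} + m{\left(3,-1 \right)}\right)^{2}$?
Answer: $-16$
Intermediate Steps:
$m{\left(R,d \right)} = d + R^{2}$ ($m{\left(R,d \right)} = R^{2} + d = d + R^{2}$)
$s{\left(B \right)} = -8$
$N = 0$ ($N = \left(-8 - \left(1 - 3^{2}\right)\right)^{2} = \left(-8 + \left(-1 + 9\right)\right)^{2} = \left(-8 + 8\right)^{2} = 0^{2} = 0$)
$F{\left(z,U \right)} = 2$ ($F{\left(z,U \right)} = U 0 + 2 = 0 + 2 = 2$)
$F{\left(-2,4 \right)} 4 \left(-2\right) = 2 \cdot 4 \left(-2\right) = 8 \left(-2\right) = -16$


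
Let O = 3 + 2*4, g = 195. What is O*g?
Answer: 2145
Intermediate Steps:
O = 11 (O = 3 + 8 = 11)
O*g = 11*195 = 2145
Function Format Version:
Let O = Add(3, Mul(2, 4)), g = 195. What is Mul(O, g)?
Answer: 2145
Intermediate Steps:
O = 11 (O = Add(3, 8) = 11)
Mul(O, g) = Mul(11, 195) = 2145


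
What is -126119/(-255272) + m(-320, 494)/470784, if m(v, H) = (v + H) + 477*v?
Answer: 426135553/2503707776 ≈ 0.17020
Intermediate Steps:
m(v, H) = H + 478*v (m(v, H) = (H + v) + 477*v = H + 478*v)
-126119/(-255272) + m(-320, 494)/470784 = -126119/(-255272) + (494 + 478*(-320))/470784 = -126119*(-1/255272) + (494 - 152960)*(1/470784) = 126119/255272 - 152466*1/470784 = 126119/255272 - 25411/78464 = 426135553/2503707776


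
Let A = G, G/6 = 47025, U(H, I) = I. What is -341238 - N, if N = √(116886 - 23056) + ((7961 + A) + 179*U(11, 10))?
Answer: -633139 - √93830 ≈ -6.3345e+5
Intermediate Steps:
G = 282150 (G = 6*47025 = 282150)
A = 282150
N = 291901 + √93830 (N = √(116886 - 23056) + ((7961 + 282150) + 179*10) = √93830 + (290111 + 1790) = √93830 + 291901 = 291901 + √93830 ≈ 2.9221e+5)
-341238 - N = -341238 - (291901 + √93830) = -341238 + (-291901 - √93830) = -633139 - √93830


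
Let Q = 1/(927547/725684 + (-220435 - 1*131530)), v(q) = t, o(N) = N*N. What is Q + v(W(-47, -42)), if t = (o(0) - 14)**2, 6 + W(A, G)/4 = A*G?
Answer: 50061229810864/255414441513 ≈ 196.00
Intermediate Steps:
o(N) = N**2
W(A, G) = -24 + 4*A*G (W(A, G) = -24 + 4*(A*G) = -24 + 4*A*G)
t = 196 (t = (0**2 - 14)**2 = (0 - 14)**2 = (-14)**2 = 196)
v(q) = 196
Q = -725684/255414441513 (Q = 1/(927547*(1/725684) + (-220435 - 131530)) = 1/(927547/725684 - 351965) = 1/(-255414441513/725684) = -725684/255414441513 ≈ -2.8412e-6)
Q + v(W(-47, -42)) = -725684/255414441513 + 196 = 50061229810864/255414441513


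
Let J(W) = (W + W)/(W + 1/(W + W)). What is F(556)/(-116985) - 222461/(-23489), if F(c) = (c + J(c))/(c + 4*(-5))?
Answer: 2156099188254618883/227656359628827030 ≈ 9.4709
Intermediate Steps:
J(W) = 2*W/(W + 1/(2*W)) (J(W) = (2*W)/(W + 1/(2*W)) = 2*W/(W + 1/(2*W)))
F(c) = (c + 4*c²/(1 + 2*c²))/(-20 + c) (F(c) = (c + 4*c²/(1 + 2*c²))/(c + 4*(-5)) = (c + 4*c²/(1 + 2*c²))/(c - 20) = (c + 4*c²/(1 + 2*c²))/(-20 + c))
F(556)/(-116985) - 222461/(-23489) = (556*(1 + 2*556² + 4*556)/((1 + 2*556²)*(-20 + 556)))/(-116985) - 222461/(-23489) = (556*(1 + 2*309136 + 2224)/((1 + 2*309136)*536))*(-1/116985) - 222461*(-1/23489) = (556*(1/536)*(1 + 618272 + 2224)/(1 + 618272))*(-1/116985) + 222461/23489 = (556*(1/536)*620497/618273)*(-1/116985) + 222461/23489 = (556*(1/618273)*(1/536)*620497)*(-1/116985) + 222461/23489 = (86249083/82848582)*(-1/116985) + 222461/23489 = -86249083/9692041365270 + 222461/23489 = 2156099188254618883/227656359628827030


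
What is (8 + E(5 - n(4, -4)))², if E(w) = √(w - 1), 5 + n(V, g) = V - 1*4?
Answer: 121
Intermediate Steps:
n(V, g) = -9 + V (n(V, g) = -5 + (V - 1*4) = -5 + (V - 4) = -5 + (-4 + V) = -9 + V)
E(w) = √(-1 + w)
(8 + E(5 - n(4, -4)))² = (8 + √(-1 + (5 - (-9 + 4))))² = (8 + √(-1 + (5 - 1*(-5))))² = (8 + √(-1 + (5 + 5)))² = (8 + √(-1 + 10))² = (8 + √9)² = (8 + 3)² = 11² = 121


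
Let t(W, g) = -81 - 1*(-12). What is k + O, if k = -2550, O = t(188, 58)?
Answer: -2619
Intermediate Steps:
t(W, g) = -69 (t(W, g) = -81 + 12 = -69)
O = -69
k + O = -2550 - 69 = -2619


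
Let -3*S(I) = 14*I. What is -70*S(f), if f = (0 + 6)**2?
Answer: 11760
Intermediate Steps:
f = 36 (f = 6**2 = 36)
S(I) = -14*I/3
-70*S(f) = -(-980)*36/3 = -70*(-168) = 11760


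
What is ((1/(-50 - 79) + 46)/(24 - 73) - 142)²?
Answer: 816339355225/39955041 ≈ 20431.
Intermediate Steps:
((1/(-50 - 79) + 46)/(24 - 73) - 142)² = ((1/(-129) + 46)/(-49) - 142)² = ((-1/129 + 46)*(-1/49) - 142)² = ((5933/129)*(-1/49) - 142)² = (-5933/6321 - 142)² = (-903515/6321)² = 816339355225/39955041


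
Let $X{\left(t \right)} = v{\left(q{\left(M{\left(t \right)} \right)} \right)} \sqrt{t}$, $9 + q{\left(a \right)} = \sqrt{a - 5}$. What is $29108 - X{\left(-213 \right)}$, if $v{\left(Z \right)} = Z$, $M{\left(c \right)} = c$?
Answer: $29108 + \sqrt{46434} + 9 i \sqrt{213} \approx 29324.0 + 131.35 i$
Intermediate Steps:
$q{\left(a \right)} = -9 + \sqrt{-5 + a}$ ($q{\left(a \right)} = -9 + \sqrt{a - 5} = -9 + \sqrt{-5 + a}$)
$X{\left(t \right)} = \sqrt{t} \left(-9 + \sqrt{-5 + t}\right)$ ($X{\left(t \right)} = \left(-9 + \sqrt{-5 + t}\right) \sqrt{t} = \sqrt{t} \left(-9 + \sqrt{-5 + t}\right)$)
$29108 - X{\left(-213 \right)} = 29108 - \sqrt{-213} \left(-9 + \sqrt{-5 - 213}\right) = 29108 - i \sqrt{213} \left(-9 + \sqrt{-218}\right) = 29108 - i \sqrt{213} \left(-9 + i \sqrt{218}\right)$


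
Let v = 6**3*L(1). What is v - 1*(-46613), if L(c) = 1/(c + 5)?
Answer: 46649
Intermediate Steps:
L(c) = 1/(5 + c)
v = 36 (v = 6**3/(5 + 1) = 216/6 = 216*(1/6) = 36)
v - 1*(-46613) = 36 - 1*(-46613) = 36 + 46613 = 46649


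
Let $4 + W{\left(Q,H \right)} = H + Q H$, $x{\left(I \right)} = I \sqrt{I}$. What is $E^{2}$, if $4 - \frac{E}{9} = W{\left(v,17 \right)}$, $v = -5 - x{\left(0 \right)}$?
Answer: $467856$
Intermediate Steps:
$x{\left(I \right)} = I^{\frac{3}{2}}$
$v = -5$ ($v = -5 - 0^{\frac{3}{2}} = -5 - 0 = -5 + 0 = -5$)
$W{\left(Q,H \right)} = -4 + H + H Q$ ($W{\left(Q,H \right)} = -4 + \left(H + Q H\right) = -4 + \left(H + H Q\right) = -4 + H + H Q$)
$E = 684$ ($E = 36 - 9 \left(-4 + 17 + 17 \left(-5\right)\right) = 36 - 9 \left(-4 + 17 - 85\right) = 36 - -648 = 36 + 648 = 684$)
$E^{2} = 684^{2} = 467856$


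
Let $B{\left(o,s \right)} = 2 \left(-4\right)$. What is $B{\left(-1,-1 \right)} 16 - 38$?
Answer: $-166$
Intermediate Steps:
$B{\left(o,s \right)} = -8$
$B{\left(-1,-1 \right)} 16 - 38 = \left(-8\right) 16 - 38 = -128 - 38 = -166$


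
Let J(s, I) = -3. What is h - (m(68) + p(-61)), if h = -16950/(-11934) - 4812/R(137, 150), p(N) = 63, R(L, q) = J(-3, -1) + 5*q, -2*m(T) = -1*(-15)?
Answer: -19982611/330174 ≈ -60.521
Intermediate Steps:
m(T) = -15/2 (m(T) = -(-1)*(-15)/2 = -½*15 = -15/2)
R(L, q) = -3 + 5*q
h = -828977/165087 (h = -16950/(-11934) - 4812/(-3 + 5*150) = -16950*(-1/11934) - 4812/(-3 + 750) = 2825/1989 - 4812/747 = 2825/1989 - 4812*1/747 = 2825/1989 - 1604/249 = -828977/165087 ≈ -5.0215)
h - (m(68) + p(-61)) = -828977/165087 - (-15/2 + 63) = -828977/165087 - 1*111/2 = -828977/165087 - 111/2 = -19982611/330174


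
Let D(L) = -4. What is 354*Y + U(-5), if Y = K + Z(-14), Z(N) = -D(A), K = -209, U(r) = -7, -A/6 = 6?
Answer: -72577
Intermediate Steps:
A = -36 (A = -6*6 = -36)
Z(N) = 4 (Z(N) = -1*(-4) = 4)
Y = -205 (Y = -209 + 4 = -205)
354*Y + U(-5) = 354*(-205) - 7 = -72570 - 7 = -72577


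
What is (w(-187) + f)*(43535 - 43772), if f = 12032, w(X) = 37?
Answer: -2860353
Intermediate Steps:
(w(-187) + f)*(43535 - 43772) = (37 + 12032)*(43535 - 43772) = 12069*(-237) = -2860353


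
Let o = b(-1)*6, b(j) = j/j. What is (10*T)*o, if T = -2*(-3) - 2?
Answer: 240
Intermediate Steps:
b(j) = 1
T = 4 (T = 6 - 2 = 4)
o = 6 (o = 1*6 = 6)
(10*T)*o = (10*4)*6 = 40*6 = 240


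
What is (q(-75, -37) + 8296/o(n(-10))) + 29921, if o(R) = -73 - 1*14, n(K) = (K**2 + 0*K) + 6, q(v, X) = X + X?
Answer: 2588393/87 ≈ 29752.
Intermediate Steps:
q(v, X) = 2*X
n(K) = 6 + K**2 (n(K) = (K**2 + 0) + 6 = K**2 + 6 = 6 + K**2)
o(R) = -87 (o(R) = -73 - 14 = -87)
(q(-75, -37) + 8296/o(n(-10))) + 29921 = (2*(-37) + 8296/(-87)) + 29921 = (-74 + 8296*(-1/87)) + 29921 = (-74 - 8296/87) + 29921 = -14734/87 + 29921 = 2588393/87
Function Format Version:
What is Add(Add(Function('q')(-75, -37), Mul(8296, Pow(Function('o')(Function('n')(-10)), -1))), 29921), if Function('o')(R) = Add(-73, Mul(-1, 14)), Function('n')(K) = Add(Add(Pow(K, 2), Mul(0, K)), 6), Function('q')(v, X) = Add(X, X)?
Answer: Rational(2588393, 87) ≈ 29752.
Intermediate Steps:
Function('q')(v, X) = Mul(2, X)
Function('n')(K) = Add(6, Pow(K, 2)) (Function('n')(K) = Add(Add(Pow(K, 2), 0), 6) = Add(Pow(K, 2), 6) = Add(6, Pow(K, 2)))
Function('o')(R) = -87 (Function('o')(R) = Add(-73, -14) = -87)
Add(Add(Function('q')(-75, -37), Mul(8296, Pow(Function('o')(Function('n')(-10)), -1))), 29921) = Add(Add(Mul(2, -37), Mul(8296, Pow(-87, -1))), 29921) = Add(Add(-74, Mul(8296, Rational(-1, 87))), 29921) = Add(Add(-74, Rational(-8296, 87)), 29921) = Add(Rational(-14734, 87), 29921) = Rational(2588393, 87)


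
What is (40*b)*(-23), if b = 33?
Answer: -30360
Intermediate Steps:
(40*b)*(-23) = (40*33)*(-23) = 1320*(-23) = -30360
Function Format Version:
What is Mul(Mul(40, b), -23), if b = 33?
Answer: -30360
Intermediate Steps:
Mul(Mul(40, b), -23) = Mul(Mul(40, 33), -23) = Mul(1320, -23) = -30360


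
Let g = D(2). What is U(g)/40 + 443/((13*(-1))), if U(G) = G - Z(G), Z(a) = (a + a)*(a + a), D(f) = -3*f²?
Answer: -6341/130 ≈ -48.777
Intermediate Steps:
Z(a) = 4*a² (Z(a) = (2*a)*(2*a) = 4*a²)
g = -12 (g = -3*2² = -3*4 = -12)
U(G) = G - 4*G²
U(g)/40 + 443/((13*(-1))) = -12*(1 - 4*(-12))/40 + 443/((13*(-1))) = -12*(1 + 48)*(1/40) + 443/(-13) = -12*49*(1/40) + 443*(-1/13) = -588*1/40 - 443/13 = -147/10 - 443/13 = -6341/130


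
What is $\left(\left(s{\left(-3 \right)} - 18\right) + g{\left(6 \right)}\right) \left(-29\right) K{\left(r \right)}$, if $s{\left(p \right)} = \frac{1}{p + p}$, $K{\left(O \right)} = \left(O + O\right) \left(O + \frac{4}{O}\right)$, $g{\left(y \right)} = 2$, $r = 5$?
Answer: $\frac{81577}{3} \approx 27192.0$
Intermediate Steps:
$K{\left(O \right)} = 2 O \left(O + \frac{4}{O}\right)$
$s{\left(p \right)} = \frac{1}{2 p}$
$\left(\left(s{\left(-3 \right)} - 18\right) + g{\left(6 \right)}\right) \left(-29\right) K{\left(r \right)} = \left(\left(\frac{1}{2 \left(-3\right)} - 18\right) + 2\right) \left(-29\right) \left(8 + 2 \cdot 5^{2}\right) = \left(\left(\frac{1}{2} \left(- \frac{1}{3}\right) - 18\right) + 2\right) \left(-29\right) \left(8 + 2 \cdot 25\right) = \left(\left(- \frac{1}{6} - 18\right) + 2\right) \left(-29\right) \left(8 + 50\right) = \left(- \frac{109}{6} + 2\right) \left(-29\right) 58 = \left(- \frac{97}{6}\right) \left(-29\right) 58 = \frac{2813}{6} \cdot 58 = \frac{81577}{3}$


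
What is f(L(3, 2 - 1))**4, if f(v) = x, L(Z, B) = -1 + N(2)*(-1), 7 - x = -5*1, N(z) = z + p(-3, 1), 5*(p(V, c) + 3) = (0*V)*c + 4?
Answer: 20736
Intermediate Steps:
p(V, c) = -11/5 (p(V, c) = -3 + ((0*V)*c + 4)/5 = -3 + (0*c + 4)/5 = -3 + (0 + 4)/5 = -3 + (1/5)*4 = -3 + 4/5 = -11/5)
N(z) = -11/5 + z (N(z) = z - 11/5 = -11/5 + z)
x = 12 (x = 7 - (-5) = 7 - 1*(-5) = 7 + 5 = 12)
L(Z, B) = -4/5 (L(Z, B) = -1 + (-11/5 + 2)*(-1) = -1 - 1/5*(-1) = -1 + 1/5 = -4/5)
f(v) = 12
f(L(3, 2 - 1))**4 = 12**4 = 20736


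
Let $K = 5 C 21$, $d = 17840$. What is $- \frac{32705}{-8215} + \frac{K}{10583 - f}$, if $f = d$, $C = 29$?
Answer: $\frac{456614}{128207} \approx 3.5615$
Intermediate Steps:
$f = 17840$
$K = 3045$ ($K = 5 \cdot 29 \cdot 21 = 145 \cdot 21 = 3045$)
$- \frac{32705}{-8215} + \frac{K}{10583 - f} = - \frac{32705}{-8215} + \frac{3045}{10583 - 17840} = \left(-32705\right) \left(- \frac{1}{8215}\right) + \frac{3045}{10583 - 17840} = \frac{211}{53} + \frac{3045}{-7257} = \frac{211}{53} + 3045 \left(- \frac{1}{7257}\right) = \frac{211}{53} - \frac{1015}{2419} = \frac{456614}{128207}$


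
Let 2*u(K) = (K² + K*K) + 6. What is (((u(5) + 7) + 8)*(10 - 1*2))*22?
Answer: 7568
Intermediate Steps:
u(K) = 3 + K² (u(K) = ((K² + K*K) + 6)/2 = ((K² + K²) + 6)/2 = (2*K² + 6)/2 = (6 + 2*K²)/2 = 3 + K²)
(((u(5) + 7) + 8)*(10 - 1*2))*22 = ((((3 + 5²) + 7) + 8)*(10 - 1*2))*22 = ((((3 + 25) + 7) + 8)*(10 - 2))*22 = (((28 + 7) + 8)*8)*22 = ((35 + 8)*8)*22 = (43*8)*22 = 344*22 = 7568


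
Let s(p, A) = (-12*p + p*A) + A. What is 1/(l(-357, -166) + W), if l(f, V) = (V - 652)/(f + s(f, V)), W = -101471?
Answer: -63023/6395007651 ≈ -9.8550e-6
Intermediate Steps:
s(p, A) = A - 12*p + A*p (s(p, A) = (-12*p + A*p) + A = A - 12*p + A*p)
l(f, V) = (-652 + V)/(V - 11*f + V*f) (l(f, V) = (V - 652)/(f + (V - 12*f + V*f)) = (-652 + V)/(V - 11*f + V*f))
1/(l(-357, -166) + W) = 1/((-652 - 166)/(-166 - 11*(-357) - 166*(-357)) - 101471) = 1/(-818/(-166 + 3927 + 59262) - 101471) = 1/(-818/63023 - 101471) = 1/(-6395007651/63023) = -63023/6395007651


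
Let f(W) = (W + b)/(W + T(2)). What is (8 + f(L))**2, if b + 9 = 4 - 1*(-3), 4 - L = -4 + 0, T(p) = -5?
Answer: 100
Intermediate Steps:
L = 8 (L = 4 - (-4 + 0) = 4 - 1*(-4) = 4 + 4 = 8)
b = -2 (b = -9 + (4 - 1*(-3)) = -9 + (4 + 3) = -9 + 7 = -2)
f(W) = (-2 + W)/(-5 + W) (f(W) = (W - 2)/(W - 5) = (-2 + W)/(-5 + W))
(8 + f(L))**2 = (8 + (-2 + 8)/(-5 + 8))**2 = (8 + 6/3)**2 = (8 + (1/3)*6)**2 = (8 + 2)**2 = 10**2 = 100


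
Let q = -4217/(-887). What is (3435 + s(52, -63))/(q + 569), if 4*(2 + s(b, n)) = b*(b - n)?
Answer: 546392/63615 ≈ 8.5891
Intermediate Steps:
q = 4217/887 (q = -4217*(-1/887) = 4217/887 ≈ 4.7542)
s(b, n) = -2 + b*(b - n)/4 (s(b, n) = -2 + (b*(b - n))/4 = -2 + b*(b - n)/4)
(3435 + s(52, -63))/(q + 569) = (3435 + (-2 + (1/4)*52**2 - 1/4*52*(-63)))/(4217/887 + 569) = (3435 + (-2 + (1/4)*2704 + 819))/(508920/887) = (3435 + (-2 + 676 + 819))*(887/508920) = (3435 + 1493)*(887/508920) = 4928*(887/508920) = 546392/63615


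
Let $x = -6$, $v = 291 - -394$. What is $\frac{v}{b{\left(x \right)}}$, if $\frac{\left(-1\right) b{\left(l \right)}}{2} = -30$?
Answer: $\frac{137}{12} \approx 11.417$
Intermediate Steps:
$v = 685$ ($v = 291 + 394 = 685$)
$b{\left(l \right)} = 60$ ($b{\left(l \right)} = \left(-2\right) \left(-30\right) = 60$)
$\frac{v}{b{\left(x \right)}} = \frac{685}{60} = 685 \cdot \frac{1}{60} = \frac{137}{12}$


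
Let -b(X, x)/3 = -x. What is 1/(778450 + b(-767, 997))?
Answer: 1/781441 ≈ 1.2797e-6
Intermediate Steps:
b(X, x) = 3*x (b(X, x) = -(-3)*x = 3*x)
1/(778450 + b(-767, 997)) = 1/(778450 + 3*997) = 1/(778450 + 2991) = 1/781441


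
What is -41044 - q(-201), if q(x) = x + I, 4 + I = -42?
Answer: -40797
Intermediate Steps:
I = -46 (I = -4 - 42 = -46)
q(x) = -46 + x (q(x) = x - 46 = -46 + x)
-41044 - q(-201) = -41044 - (-46 - 201) = -41044 - 1*(-247) = -41044 + 247 = -40797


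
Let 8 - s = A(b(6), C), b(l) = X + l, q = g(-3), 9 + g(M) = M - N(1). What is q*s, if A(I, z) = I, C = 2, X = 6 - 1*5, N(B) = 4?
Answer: -16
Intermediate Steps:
X = 1 (X = 6 - 5 = 1)
g(M) = -13 + M (g(M) = -9 + (M - 1*4) = -9 + (M - 4) = -9 + (-4 + M) = -13 + M)
q = -16 (q = -13 - 3 = -16)
b(l) = 1 + l
s = 1 (s = 8 - (1 + 6) = 8 - 1*7 = 8 - 7 = 1)
q*s = -16*1 = -16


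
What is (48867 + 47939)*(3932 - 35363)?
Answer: -3042709386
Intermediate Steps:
(48867 + 47939)*(3932 - 35363) = 96806*(-31431) = -3042709386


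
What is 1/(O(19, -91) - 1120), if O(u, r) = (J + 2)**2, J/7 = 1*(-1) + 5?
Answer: -1/220 ≈ -0.0045455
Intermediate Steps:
J = 28 (J = 7*(1*(-1) + 5) = 7*(-1 + 5) = 7*4 = 28)
O(u, r) = 900 (O(u, r) = (28 + 2)**2 = 30**2 = 900)
1/(O(19, -91) - 1120) = 1/(900 - 1120) = 1/(-220) = -1/220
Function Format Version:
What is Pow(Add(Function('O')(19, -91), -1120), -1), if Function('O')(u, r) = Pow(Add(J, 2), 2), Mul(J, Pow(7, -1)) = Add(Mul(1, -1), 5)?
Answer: Rational(-1, 220) ≈ -0.0045455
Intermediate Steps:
J = 28 (J = Mul(7, Add(Mul(1, -1), 5)) = Mul(7, Add(-1, 5)) = Mul(7, 4) = 28)
Function('O')(u, r) = 900 (Function('O')(u, r) = Pow(Add(28, 2), 2) = Pow(30, 2) = 900)
Pow(Add(Function('O')(19, -91), -1120), -1) = Pow(Add(900, -1120), -1) = Pow(-220, -1) = Rational(-1, 220)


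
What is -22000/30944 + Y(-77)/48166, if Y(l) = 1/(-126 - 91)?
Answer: -3592883046/5053552637 ≈ -0.71096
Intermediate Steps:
Y(l) = -1/217 (Y(l) = 1/(-217) = -1/217)
-22000/30944 + Y(-77)/48166 = -22000/30944 - 1/217/48166 = -22000*1/30944 - 1/217*1/48166 = -1375/1934 - 1/10452022 = -3592883046/5053552637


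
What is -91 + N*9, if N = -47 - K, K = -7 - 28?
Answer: -199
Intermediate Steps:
K = -35
N = -12 (N = -47 - 1*(-35) = -47 + 35 = -12)
-91 + N*9 = -91 - 12*9 = -91 - 108 = -199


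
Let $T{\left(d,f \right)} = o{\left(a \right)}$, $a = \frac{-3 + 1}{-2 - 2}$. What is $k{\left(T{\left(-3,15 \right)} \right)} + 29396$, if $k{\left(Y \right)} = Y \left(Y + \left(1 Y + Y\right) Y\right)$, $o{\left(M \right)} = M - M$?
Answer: $29396$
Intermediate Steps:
$a = \frac{1}{2}$ ($a = - \frac{2}{-4} = \left(-2\right) \left(- \frac{1}{4}\right) = \frac{1}{2} \approx 0.5$)
$o{\left(M \right)} = 0$
$T{\left(d,f \right)} = 0$
$k{\left(Y \right)} = Y \left(Y + 2 Y^{2}\right)$ ($k{\left(Y \right)} = Y \left(Y + \left(Y + Y\right) Y\right) = Y \left(Y + 2 Y Y\right) = Y \left(Y + 2 Y^{2}\right)$)
$k{\left(T{\left(-3,15 \right)} \right)} + 29396 = 0^{2} \left(1 + 2 \cdot 0\right) + 29396 = 0 \left(1 + 0\right) + 29396 = 0 \cdot 1 + 29396 = 0 + 29396 = 29396$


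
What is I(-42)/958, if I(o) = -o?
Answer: 21/479 ≈ 0.043841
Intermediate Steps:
I(-42)/958 = -1*(-42)/958 = 42*(1/958) = 21/479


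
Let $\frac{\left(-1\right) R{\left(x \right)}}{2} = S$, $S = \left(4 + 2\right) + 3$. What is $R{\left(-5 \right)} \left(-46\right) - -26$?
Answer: $854$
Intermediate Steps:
$S = 9$ ($S = 6 + 3 = 9$)
$R{\left(x \right)} = -18$ ($R{\left(x \right)} = \left(-2\right) 9 = -18$)
$R{\left(-5 \right)} \left(-46\right) - -26 = \left(-18\right) \left(-46\right) - -26 = 828 + \left(-29 + 55\right) = 828 + 26 = 854$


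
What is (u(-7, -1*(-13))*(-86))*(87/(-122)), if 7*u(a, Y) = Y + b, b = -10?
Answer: 11223/427 ≈ 26.283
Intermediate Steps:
u(a, Y) = -10/7 + Y/7 (u(a, Y) = (Y - 10)/7 = (-10 + Y)/7 = -10/7 + Y/7)
(u(-7, -1*(-13))*(-86))*(87/(-122)) = ((-10/7 + (-1*(-13))/7)*(-86))*(87/(-122)) = ((-10/7 + (1/7)*13)*(-86))*(87*(-1/122)) = ((-10/7 + 13/7)*(-86))*(-87/122) = ((3/7)*(-86))*(-87/122) = -258/7*(-87/122) = 11223/427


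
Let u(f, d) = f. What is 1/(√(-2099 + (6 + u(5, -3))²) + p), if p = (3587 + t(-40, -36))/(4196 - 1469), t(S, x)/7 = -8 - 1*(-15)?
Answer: 6/8909 - 9*I*√1978/17818 ≈ 0.00067348 - 0.022464*I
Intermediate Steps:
t(S, x) = 49 (t(S, x) = 7*(-8 - 1*(-15)) = 7*(-8 + 15) = 7*7 = 49)
p = 4/3 (p = (3587 + 49)/(4196 - 1469) = 3636/2727 = 3636*(1/2727) = 4/3 ≈ 1.3333)
1/(√(-2099 + (6 + u(5, -3))²) + p) = 1/(√(-2099 + (6 + 5)²) + 4/3) = 1/(√(-2099 + 11²) + 4/3) = 1/(√(-2099 + 121) + 4/3) = 1/(√(-1978) + 4/3) = 1/(I*√1978 + 4/3) = 1/(4/3 + I*√1978)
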